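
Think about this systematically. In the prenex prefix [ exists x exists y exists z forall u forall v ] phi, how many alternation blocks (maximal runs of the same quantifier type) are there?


Quantifier-type sequence: E E E A A  (A=forall, E=exists)
Group into maximal same-type runs:
  Ex3 | Ax2
Number of blocks = 2

2


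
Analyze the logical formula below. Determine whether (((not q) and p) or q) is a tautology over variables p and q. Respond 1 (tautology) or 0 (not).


Check all 4 assignments:
p=0, q=0: 0
p=0, q=1: 1
p=1, q=0: 1
p=1, q=1: 1
Satisfying count = 3/4.
Tautology iff count = 4: no.

0


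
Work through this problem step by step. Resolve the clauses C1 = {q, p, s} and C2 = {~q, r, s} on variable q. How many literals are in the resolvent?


Remove q from C1 and ~q from C2.
C1 remainder: {p, s}
C2 remainder: {r, s}
Union (resolvent): {p, r, s}
Resolvent has 3 literal(s).

3


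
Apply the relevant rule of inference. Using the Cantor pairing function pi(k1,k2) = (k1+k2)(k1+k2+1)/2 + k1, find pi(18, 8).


k1 + k2 = 26
(k1+k2)(k1+k2+1)/2 = 26 * 27 / 2 = 351
pi = 351 + 18 = 369

369


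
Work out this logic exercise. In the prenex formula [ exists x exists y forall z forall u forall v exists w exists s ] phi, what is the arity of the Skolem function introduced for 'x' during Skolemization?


Quantifier prefix: exists x exists y forall z forall u forall v exists w exists s
'x' is existentially quantified at position 1.
No universal quantifiers precede it.
Skolem function arity = 0 (a Skolem constant)

0


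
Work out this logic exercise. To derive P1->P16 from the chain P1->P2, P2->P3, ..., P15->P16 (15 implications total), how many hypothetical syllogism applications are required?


With 15 implications in a chain connecting 16 propositions:
P1->P2, P2->P3, ..., P15->P16
Steps needed = (number of implications) - 1 = 15 - 1 = 14

14


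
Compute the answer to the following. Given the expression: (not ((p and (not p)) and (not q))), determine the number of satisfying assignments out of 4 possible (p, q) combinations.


Check all 4 assignments:
p=0, q=0: 1
p=0, q=1: 1
p=1, q=0: 1
p=1, q=1: 1
Count of True = 4

4


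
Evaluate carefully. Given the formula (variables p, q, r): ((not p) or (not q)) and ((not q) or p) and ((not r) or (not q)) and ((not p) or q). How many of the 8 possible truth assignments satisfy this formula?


Evaluate all 8 assignments for p, q, r:
p=0, q=0, r=0: 1
p=0, q=0, r=1: 1
p=0, q=1, r=0: 0
p=0, q=1, r=1: 0
p=1, q=0, r=0: 0
p=1, q=0, r=1: 0
p=1, q=1, r=0: 0
p=1, q=1, r=1: 0
Satisfying count = 2

2


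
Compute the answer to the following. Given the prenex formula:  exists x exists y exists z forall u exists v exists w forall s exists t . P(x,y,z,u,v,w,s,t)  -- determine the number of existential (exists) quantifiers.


Quantifier prefix: exists x exists y exists z forall u exists v exists w forall s exists t
Mark each quantifier type:
  E E E U E E U E
Universal count = 2, Existential count = 6
Asked for existential (exists) quantifiers: 6

6


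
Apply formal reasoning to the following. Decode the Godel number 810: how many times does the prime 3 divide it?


Factorize 810 by dividing by 3 repeatedly.
Division steps: 3 divides 810 exactly 4 time(s).
Exponent of 3 = 4

4


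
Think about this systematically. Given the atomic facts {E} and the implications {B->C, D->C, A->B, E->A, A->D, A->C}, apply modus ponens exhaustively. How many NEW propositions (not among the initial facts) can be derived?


Initial facts: {E}
Apply modus ponens to closure:
  E and E->A  =>  A
  A and A->D  =>  D
  A and A->C  =>  C
  A and A->B  =>  B
Final known: {A, B, C, D, E}
New propositions: {A, B, C, D}
Count = 4

4


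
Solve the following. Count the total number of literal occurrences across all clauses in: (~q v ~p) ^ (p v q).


Counting literals in each clause:
Clause 1: 2 literal(s)
Clause 2: 2 literal(s)
Total = 4

4


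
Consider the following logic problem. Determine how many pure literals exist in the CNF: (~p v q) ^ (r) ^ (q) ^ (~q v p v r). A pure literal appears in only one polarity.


Check each variable for pure literal status:
p: mixed (not pure)
q: mixed (not pure)
r: pure positive
Pure literal count = 1

1


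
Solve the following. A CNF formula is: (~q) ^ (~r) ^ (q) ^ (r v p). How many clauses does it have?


A CNF formula is a conjunction of clauses.
Clauses are separated by ^.
Counting the conjuncts: 4 clauses.

4


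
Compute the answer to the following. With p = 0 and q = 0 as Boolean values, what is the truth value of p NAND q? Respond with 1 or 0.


p = 0, q = 0
Operation: p NAND q
Evaluate: 0 NAND 0 = 1

1


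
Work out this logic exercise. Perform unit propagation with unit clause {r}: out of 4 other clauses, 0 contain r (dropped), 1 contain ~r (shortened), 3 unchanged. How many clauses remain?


Satisfied (removed): 0
Shortened (remain): 1
Unchanged (remain): 3
Remaining = 1 + 3 = 4

4


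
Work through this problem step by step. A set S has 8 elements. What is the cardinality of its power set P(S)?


The power set of a set with n elements has 2^n elements.
|P(S)| = 2^8 = 256

256


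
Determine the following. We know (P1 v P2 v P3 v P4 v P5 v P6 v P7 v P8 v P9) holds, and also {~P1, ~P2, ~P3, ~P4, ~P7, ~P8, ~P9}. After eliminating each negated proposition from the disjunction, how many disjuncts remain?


Original disjuncts (9): P1, P2, P3, P4, P5, P6, P7, P8, P9
Negated (eliminate): ~P1, ~P2, ~P3, ~P4, ~P7, ~P8, ~P9
Remaining disjuncts: P5, P6
Count = 9 - 7 = 2

2


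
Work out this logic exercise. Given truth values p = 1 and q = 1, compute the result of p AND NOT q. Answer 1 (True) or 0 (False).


p = 1, q = 1
Operation: p AND NOT q
Evaluate: 1 AND NOT 1 = 0

0


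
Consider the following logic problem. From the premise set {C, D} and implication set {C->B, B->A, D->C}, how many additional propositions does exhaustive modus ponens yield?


Initial facts: {C, D}
Apply modus ponens to closure:
  C and C->B  =>  B
  B and B->A  =>  A
Final known: {A, B, C, D}
New propositions: {A, B}
Count = 2

2


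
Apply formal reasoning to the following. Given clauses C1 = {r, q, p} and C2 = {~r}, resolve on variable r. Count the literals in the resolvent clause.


Remove r from C1 and ~r from C2.
C1 remainder: {q, p}
C2 remainder: {}
Union (resolvent): {p, q}
Resolvent has 2 literal(s).

2


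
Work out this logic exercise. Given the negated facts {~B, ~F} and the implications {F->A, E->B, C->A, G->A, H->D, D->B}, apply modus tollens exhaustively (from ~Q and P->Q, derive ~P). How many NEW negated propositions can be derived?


Initial negated facts: {~B, ~F}
Apply modus tollens to closure:
  ~B and E->B  =>  ~E
  ~B and D->B  =>  ~D
  ~D and H->D  =>  ~H
Final negated: {~B, ~D, ~E, ~F, ~H}
New negations: {~D, ~E, ~H}
Count = 3

3


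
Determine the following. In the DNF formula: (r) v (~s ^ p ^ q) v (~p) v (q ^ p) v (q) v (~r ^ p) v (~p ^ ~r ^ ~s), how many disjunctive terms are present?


A DNF formula is a disjunction of terms (conjunctions).
Terms are separated by v.
Counting the disjuncts: 7 terms.

7


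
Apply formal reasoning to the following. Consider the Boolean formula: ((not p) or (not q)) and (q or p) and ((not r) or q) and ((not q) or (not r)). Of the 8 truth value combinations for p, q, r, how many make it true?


Evaluate all 8 assignments for p, q, r:
p=0, q=0, r=0: 0
p=0, q=0, r=1: 0
p=0, q=1, r=0: 1
p=0, q=1, r=1: 0
p=1, q=0, r=0: 1
p=1, q=0, r=1: 0
p=1, q=1, r=0: 0
p=1, q=1, r=1: 0
Satisfying count = 2

2


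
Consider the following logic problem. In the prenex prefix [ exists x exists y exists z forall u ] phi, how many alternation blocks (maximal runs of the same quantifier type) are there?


Quantifier-type sequence: E E E A  (A=forall, E=exists)
Group into maximal same-type runs:
  Ex3 | Ax1
Number of blocks = 2

2


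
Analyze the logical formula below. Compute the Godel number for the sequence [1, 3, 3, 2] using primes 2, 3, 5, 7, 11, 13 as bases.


Encode each element as an exponent of the corresponding prime:
  2^1 = 2
  3^3 = 27
  5^3 = 125
  7^2 = 49
Product = 2 * 27 * 125 * 49 = 330750

330750


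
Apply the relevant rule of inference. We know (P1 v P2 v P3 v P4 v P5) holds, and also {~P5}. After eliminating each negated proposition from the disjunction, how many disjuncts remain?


Original disjuncts (5): P1, P2, P3, P4, P5
Negated (eliminate): ~P5
Remaining disjuncts: P1, P2, P3, P4
Count = 5 - 1 = 4

4


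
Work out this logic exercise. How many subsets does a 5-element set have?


The power set of a set with n elements has 2^n elements.
|P(S)| = 2^5 = 32

32


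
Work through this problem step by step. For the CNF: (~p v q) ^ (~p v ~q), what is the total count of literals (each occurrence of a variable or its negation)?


Counting literals in each clause:
Clause 1: 2 literal(s)
Clause 2: 2 literal(s)
Total = 4

4


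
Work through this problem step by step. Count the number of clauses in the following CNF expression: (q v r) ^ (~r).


A CNF formula is a conjunction of clauses.
Clauses are separated by ^.
Counting the conjuncts: 2 clauses.

2


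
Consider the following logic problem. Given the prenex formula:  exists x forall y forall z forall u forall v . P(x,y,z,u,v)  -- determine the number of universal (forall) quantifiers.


Quantifier prefix: exists x forall y forall z forall u forall v
Mark each quantifier type:
  E U U U U
Universal count = 4, Existential count = 1
Asked for universal (forall) quantifiers: 4

4


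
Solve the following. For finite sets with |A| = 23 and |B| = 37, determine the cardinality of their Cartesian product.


The Cartesian product A x B contains all ordered pairs (a, b).
|A x B| = |A| * |B| = 23 * 37 = 851

851


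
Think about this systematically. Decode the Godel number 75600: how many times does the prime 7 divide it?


Factorize 75600 by dividing by 7 repeatedly.
Division steps: 7 divides 75600 exactly 1 time(s).
Exponent of 7 = 1

1


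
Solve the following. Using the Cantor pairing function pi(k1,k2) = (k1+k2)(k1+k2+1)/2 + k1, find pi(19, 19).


k1 + k2 = 38
(k1+k2)(k1+k2+1)/2 = 38 * 39 / 2 = 741
pi = 741 + 19 = 760

760


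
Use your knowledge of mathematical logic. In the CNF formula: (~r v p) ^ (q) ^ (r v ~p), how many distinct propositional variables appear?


Identify each variable that appears in the formula.
Variables found: p, q, r
Count = 3

3


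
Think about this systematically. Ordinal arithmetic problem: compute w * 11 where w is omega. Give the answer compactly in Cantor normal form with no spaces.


Compute w * 11.
Ordinal * is associative and left-distributive over +, but NOT commutative; for finite n>1, n*w = w but w*n stays w*n.
w * 11 means 11 copies of w concatenated: w*11.
Result = w*11

w*11


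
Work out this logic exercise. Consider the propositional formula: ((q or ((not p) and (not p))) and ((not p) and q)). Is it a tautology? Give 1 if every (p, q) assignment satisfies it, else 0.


Check all 4 assignments:
p=0, q=0: 0
p=0, q=1: 1
p=1, q=0: 0
p=1, q=1: 0
Satisfying count = 1/4.
Tautology iff count = 4: no.

0


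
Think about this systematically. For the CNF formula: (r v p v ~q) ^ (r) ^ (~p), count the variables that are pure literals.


Check each variable for pure literal status:
p: mixed (not pure)
q: pure negative
r: pure positive
Pure literal count = 2

2


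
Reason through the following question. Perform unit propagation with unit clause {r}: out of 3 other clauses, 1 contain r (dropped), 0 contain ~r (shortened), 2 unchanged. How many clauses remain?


Satisfied (removed): 1
Shortened (remain): 0
Unchanged (remain): 2
Remaining = 0 + 2 = 2

2


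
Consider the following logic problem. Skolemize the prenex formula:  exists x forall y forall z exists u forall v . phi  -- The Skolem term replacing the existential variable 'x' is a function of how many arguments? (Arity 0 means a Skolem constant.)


Quantifier prefix: exists x forall y forall z exists u forall v
'x' is existentially quantified at position 1.
No universal quantifiers precede it.
Skolem function arity = 0 (a Skolem constant)

0


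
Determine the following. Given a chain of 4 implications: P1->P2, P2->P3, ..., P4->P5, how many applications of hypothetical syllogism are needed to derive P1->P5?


With 4 implications in a chain connecting 5 propositions:
P1->P2, P2->P3, ..., P4->P5
Steps needed = (number of implications) - 1 = 4 - 1 = 3

3


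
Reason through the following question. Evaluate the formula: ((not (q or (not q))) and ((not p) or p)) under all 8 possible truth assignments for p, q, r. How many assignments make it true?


Check all 8 assignments:
p=0, q=0, r=0: 0
p=0, q=0, r=1: 0
p=0, q=1, r=0: 0
p=0, q=1, r=1: 0
p=1, q=0, r=0: 0
p=1, q=0, r=1: 0
p=1, q=1, r=0: 0
p=1, q=1, r=1: 0
Count of True = 0

0


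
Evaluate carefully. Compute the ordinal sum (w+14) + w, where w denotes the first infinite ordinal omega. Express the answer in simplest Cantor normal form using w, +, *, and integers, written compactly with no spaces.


Compute (w+14) + w.
Ordinal + is associative but NOT commutative; for finite n>0, n + w = w but w + n stays w+n.
(w+14) + w = w + (14+w) = w + w = w*2 (the finite tail 14 is absorbed by the right w).
Result = w*2

w*2


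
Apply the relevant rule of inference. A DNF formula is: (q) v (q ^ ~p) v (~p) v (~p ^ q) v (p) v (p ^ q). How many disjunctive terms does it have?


A DNF formula is a disjunction of terms (conjunctions).
Terms are separated by v.
Counting the disjuncts: 6 terms.

6


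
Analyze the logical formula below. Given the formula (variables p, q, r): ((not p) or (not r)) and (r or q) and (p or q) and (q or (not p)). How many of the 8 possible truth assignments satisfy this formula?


Evaluate all 8 assignments for p, q, r:
p=0, q=0, r=0: 0
p=0, q=0, r=1: 0
p=0, q=1, r=0: 1
p=0, q=1, r=1: 1
p=1, q=0, r=0: 0
p=1, q=0, r=1: 0
p=1, q=1, r=0: 1
p=1, q=1, r=1: 0
Satisfying count = 3

3


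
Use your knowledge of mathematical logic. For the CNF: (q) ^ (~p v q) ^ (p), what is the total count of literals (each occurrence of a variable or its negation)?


Counting literals in each clause:
Clause 1: 1 literal(s)
Clause 2: 2 literal(s)
Clause 3: 1 literal(s)
Total = 4

4


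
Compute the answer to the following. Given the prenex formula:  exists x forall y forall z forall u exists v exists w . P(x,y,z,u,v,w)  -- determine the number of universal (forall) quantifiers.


Quantifier prefix: exists x forall y forall z forall u exists v exists w
Mark each quantifier type:
  E U U U E E
Universal count = 3, Existential count = 3
Asked for universal (forall) quantifiers: 3

3


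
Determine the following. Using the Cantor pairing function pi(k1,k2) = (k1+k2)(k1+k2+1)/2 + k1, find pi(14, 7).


k1 + k2 = 21
(k1+k2)(k1+k2+1)/2 = 21 * 22 / 2 = 231
pi = 231 + 14 = 245

245


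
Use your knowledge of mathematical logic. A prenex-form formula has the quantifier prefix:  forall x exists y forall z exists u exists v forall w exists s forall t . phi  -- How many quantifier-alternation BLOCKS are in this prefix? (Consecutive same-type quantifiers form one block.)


Quantifier-type sequence: A E A E E A E A  (A=forall, E=exists)
Group into maximal same-type runs:
  Ax1 | Ex1 | Ax1 | Ex2 | Ax1 | Ex1 | Ax1
Number of blocks = 7

7


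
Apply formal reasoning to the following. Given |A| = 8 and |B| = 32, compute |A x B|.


The Cartesian product A x B contains all ordered pairs (a, b).
|A x B| = |A| * |B| = 8 * 32 = 256

256


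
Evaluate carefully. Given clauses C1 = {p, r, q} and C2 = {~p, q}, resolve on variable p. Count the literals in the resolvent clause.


Remove p from C1 and ~p from C2.
C1 remainder: {r, q}
C2 remainder: {q}
Union (resolvent): {q, r}
Resolvent has 2 literal(s).

2


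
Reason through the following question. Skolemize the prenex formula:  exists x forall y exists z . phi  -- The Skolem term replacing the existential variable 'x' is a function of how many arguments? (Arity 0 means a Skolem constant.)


Quantifier prefix: exists x forall y exists z
'x' is existentially quantified at position 1.
No universal quantifiers precede it.
Skolem function arity = 0 (a Skolem constant)

0


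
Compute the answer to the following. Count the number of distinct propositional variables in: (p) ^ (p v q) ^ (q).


Identify each variable that appears in the formula.
Variables found: p, q
Count = 2

2


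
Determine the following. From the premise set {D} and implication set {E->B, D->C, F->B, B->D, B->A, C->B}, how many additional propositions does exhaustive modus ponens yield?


Initial facts: {D}
Apply modus ponens to closure:
  D and D->C  =>  C
  C and C->B  =>  B
  B and B->A  =>  A
Final known: {A, B, C, D}
New propositions: {A, B, C}
Count = 3

3


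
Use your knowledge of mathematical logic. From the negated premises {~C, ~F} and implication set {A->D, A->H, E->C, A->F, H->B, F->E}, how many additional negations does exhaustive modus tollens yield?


Initial negated facts: {~C, ~F}
Apply modus tollens to closure:
  ~C and E->C  =>  ~E
  ~F and A->F  =>  ~A
Final negated: {~A, ~C, ~E, ~F}
New negations: {~A, ~E}
Count = 2

2


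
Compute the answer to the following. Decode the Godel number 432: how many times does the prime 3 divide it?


Factorize 432 by dividing by 3 repeatedly.
Division steps: 3 divides 432 exactly 3 time(s).
Exponent of 3 = 3

3


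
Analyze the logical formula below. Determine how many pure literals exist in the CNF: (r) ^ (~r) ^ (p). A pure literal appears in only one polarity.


Check each variable for pure literal status:
p: pure positive
q: absent (not pure)
r: mixed (not pure)
Pure literal count = 1

1


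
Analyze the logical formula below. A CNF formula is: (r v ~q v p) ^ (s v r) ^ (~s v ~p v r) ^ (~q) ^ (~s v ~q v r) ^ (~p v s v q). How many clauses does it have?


A CNF formula is a conjunction of clauses.
Clauses are separated by ^.
Counting the conjuncts: 6 clauses.

6


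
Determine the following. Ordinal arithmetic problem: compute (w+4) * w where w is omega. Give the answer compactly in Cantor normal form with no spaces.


Compute (w+4) * w.
Ordinal * is associative and left-distributive over +, but NOT commutative; for finite n>1, n*w = w but w*n stays w*n.
(w+4) * w = sup{(w+4)*k : k<w} = sup{w*k+4} = w^2 (the +4 tail is absorbed in the limit).
Result = w^2

w^2


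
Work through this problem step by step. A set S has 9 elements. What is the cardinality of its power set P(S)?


The power set of a set with n elements has 2^n elements.
|P(S)| = 2^9 = 512

512


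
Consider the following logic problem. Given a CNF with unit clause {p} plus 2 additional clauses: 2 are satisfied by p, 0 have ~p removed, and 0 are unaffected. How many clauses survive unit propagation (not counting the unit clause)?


Satisfied (removed): 2
Shortened (remain): 0
Unchanged (remain): 0
Remaining = 0 + 0 = 0

0


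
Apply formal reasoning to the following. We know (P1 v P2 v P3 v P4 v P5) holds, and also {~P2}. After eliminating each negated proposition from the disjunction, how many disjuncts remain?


Original disjuncts (5): P1, P2, P3, P4, P5
Negated (eliminate): ~P2
Remaining disjuncts: P1, P3, P4, P5
Count = 5 - 1 = 4

4


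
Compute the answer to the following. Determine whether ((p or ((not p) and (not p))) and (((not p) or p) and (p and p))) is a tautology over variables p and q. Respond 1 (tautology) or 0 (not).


Check all 4 assignments:
p=0, q=0: 0
p=0, q=1: 0
p=1, q=0: 1
p=1, q=1: 1
Satisfying count = 2/4.
Tautology iff count = 4: no.

0


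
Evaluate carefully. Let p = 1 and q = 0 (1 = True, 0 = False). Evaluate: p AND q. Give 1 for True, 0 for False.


p = 1, q = 0
Operation: p AND q
Evaluate: 1 AND 0 = 0

0


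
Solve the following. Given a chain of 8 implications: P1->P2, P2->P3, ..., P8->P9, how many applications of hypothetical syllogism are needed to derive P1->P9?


With 8 implications in a chain connecting 9 propositions:
P1->P2, P2->P3, ..., P8->P9
Steps needed = (number of implications) - 1 = 8 - 1 = 7

7


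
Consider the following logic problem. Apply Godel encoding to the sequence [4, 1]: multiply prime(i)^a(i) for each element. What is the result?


Encode each element as an exponent of the corresponding prime:
  2^4 = 16
  3^1 = 3
Product = 16 * 3 = 48

48


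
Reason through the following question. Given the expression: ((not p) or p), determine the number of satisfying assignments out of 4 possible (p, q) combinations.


Check all 4 assignments:
p=0, q=0: 1
p=0, q=1: 1
p=1, q=0: 1
p=1, q=1: 1
Count of True = 4

4


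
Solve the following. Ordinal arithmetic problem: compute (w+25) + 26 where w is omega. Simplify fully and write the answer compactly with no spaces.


Compute (w+25) + 26.
Ordinal + is associative but NOT commutative; for finite n>0, n + w = w but w + n stays w+n.
By associativity: (w+25) + 26 = w + (25+26) = w+51.
Result = w+51

w+51


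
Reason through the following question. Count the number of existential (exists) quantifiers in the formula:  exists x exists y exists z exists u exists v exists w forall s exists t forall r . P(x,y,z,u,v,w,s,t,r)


Quantifier prefix: exists x exists y exists z exists u exists v exists w forall s exists t forall r
Mark each quantifier type:
  E E E E E E U E U
Universal count = 2, Existential count = 7
Asked for existential (exists) quantifiers: 7

7


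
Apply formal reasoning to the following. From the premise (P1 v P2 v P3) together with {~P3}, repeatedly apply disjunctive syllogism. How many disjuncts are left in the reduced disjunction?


Original disjuncts (3): P1, P2, P3
Negated (eliminate): ~P3
Remaining disjuncts: P1, P2
Count = 3 - 1 = 2

2


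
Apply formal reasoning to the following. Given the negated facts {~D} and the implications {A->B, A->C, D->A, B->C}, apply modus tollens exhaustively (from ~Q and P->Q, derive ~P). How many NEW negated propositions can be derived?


Initial negated facts: {~D}
Apply modus tollens to closure:
  (no implication fires)
Final negated: {~D}
New negations: {(none)}
Count = 0

0


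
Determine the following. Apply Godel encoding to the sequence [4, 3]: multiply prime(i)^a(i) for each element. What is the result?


Encode each element as an exponent of the corresponding prime:
  2^4 = 16
  3^3 = 27
Product = 16 * 27 = 432

432


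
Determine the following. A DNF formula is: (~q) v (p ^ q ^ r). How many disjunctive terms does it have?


A DNF formula is a disjunction of terms (conjunctions).
Terms are separated by v.
Counting the disjuncts: 2 terms.

2


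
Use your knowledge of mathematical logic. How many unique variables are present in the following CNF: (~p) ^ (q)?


Identify each variable that appears in the formula.
Variables found: p, q
Count = 2

2


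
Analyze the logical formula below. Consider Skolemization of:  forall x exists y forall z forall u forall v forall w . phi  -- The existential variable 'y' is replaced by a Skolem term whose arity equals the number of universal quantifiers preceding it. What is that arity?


Quantifier prefix: forall x exists y forall z forall u forall v forall w
'y' is existentially quantified at position 2.
Universal variables preceding it: x
Skolem function arity = 1

1


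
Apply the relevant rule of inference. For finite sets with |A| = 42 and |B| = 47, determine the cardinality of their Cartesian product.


The Cartesian product A x B contains all ordered pairs (a, b).
|A x B| = |A| * |B| = 42 * 47 = 1974

1974


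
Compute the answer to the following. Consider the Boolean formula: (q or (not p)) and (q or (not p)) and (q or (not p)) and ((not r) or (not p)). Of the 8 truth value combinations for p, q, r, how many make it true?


Evaluate all 8 assignments for p, q, r:
p=0, q=0, r=0: 1
p=0, q=0, r=1: 1
p=0, q=1, r=0: 1
p=0, q=1, r=1: 1
p=1, q=0, r=0: 0
p=1, q=0, r=1: 0
p=1, q=1, r=0: 1
p=1, q=1, r=1: 0
Satisfying count = 5

5


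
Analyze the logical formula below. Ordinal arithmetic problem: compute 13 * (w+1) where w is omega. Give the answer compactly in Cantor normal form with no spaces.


Compute 13 * (w+1).
Ordinal * is associative and left-distributive over +, but NOT commutative; for finite n>1, n*w = w but w*n stays w*n.
By left-distributivity: 13 * (w+1) = 13*w + 13*1 = w + 13 = w+13.
Result = w+13

w+13


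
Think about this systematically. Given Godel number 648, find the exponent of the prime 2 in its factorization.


Factorize 648 by dividing by 2 repeatedly.
Division steps: 2 divides 648 exactly 3 time(s).
Exponent of 2 = 3

3


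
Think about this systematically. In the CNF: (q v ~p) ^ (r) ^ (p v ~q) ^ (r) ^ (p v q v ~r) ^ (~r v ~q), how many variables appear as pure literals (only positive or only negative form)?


Check each variable for pure literal status:
p: mixed (not pure)
q: mixed (not pure)
r: mixed (not pure)
Pure literal count = 0

0


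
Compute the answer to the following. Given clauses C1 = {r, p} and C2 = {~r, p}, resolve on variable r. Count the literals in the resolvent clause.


Remove r from C1 and ~r from C2.
C1 remainder: {p}
C2 remainder: {p}
Union (resolvent): {p}
Resolvent has 1 literal(s).

1


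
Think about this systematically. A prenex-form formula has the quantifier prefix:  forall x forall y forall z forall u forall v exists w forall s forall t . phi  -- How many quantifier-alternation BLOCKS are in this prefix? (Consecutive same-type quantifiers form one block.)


Quantifier-type sequence: A A A A A E A A  (A=forall, E=exists)
Group into maximal same-type runs:
  Ax5 | Ex1 | Ax2
Number of blocks = 3

3


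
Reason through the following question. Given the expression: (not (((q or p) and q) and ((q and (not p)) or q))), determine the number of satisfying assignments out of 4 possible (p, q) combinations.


Check all 4 assignments:
p=0, q=0: 1
p=0, q=1: 0
p=1, q=0: 1
p=1, q=1: 0
Count of True = 2

2


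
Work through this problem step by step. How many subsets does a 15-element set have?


The power set of a set with n elements has 2^n elements.
|P(S)| = 2^15 = 32768

32768


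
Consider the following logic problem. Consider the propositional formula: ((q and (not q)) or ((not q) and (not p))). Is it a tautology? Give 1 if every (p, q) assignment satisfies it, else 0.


Check all 4 assignments:
p=0, q=0: 1
p=0, q=1: 0
p=1, q=0: 0
p=1, q=1: 0
Satisfying count = 1/4.
Tautology iff count = 4: no.

0


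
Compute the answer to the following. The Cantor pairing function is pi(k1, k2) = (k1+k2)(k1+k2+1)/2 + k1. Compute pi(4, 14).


k1 + k2 = 18
(k1+k2)(k1+k2+1)/2 = 18 * 19 / 2 = 171
pi = 171 + 4 = 175

175


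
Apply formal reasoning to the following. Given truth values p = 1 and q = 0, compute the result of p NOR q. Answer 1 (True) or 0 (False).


p = 1, q = 0
Operation: p NOR q
Evaluate: 1 NOR 0 = 0

0


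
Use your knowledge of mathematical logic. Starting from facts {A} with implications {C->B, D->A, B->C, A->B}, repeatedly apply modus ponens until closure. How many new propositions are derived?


Initial facts: {A}
Apply modus ponens to closure:
  A and A->B  =>  B
  B and B->C  =>  C
Final known: {A, B, C}
New propositions: {B, C}
Count = 2

2


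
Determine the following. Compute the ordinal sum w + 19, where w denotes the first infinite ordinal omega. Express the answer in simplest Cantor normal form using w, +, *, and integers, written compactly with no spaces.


Compute w + 19.
Ordinal + is associative but NOT commutative; for finite n>0, n + w = w but w + n stays w+n.
w + 19 is already in normal form (a successor ordinal beyond w).
Result = w+19

w+19


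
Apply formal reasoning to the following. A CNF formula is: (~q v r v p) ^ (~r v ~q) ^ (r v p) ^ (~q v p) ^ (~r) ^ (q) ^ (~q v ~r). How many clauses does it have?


A CNF formula is a conjunction of clauses.
Clauses are separated by ^.
Counting the conjuncts: 7 clauses.

7


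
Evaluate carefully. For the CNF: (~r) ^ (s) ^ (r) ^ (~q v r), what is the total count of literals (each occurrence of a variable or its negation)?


Counting literals in each clause:
Clause 1: 1 literal(s)
Clause 2: 1 literal(s)
Clause 3: 1 literal(s)
Clause 4: 2 literal(s)
Total = 5

5


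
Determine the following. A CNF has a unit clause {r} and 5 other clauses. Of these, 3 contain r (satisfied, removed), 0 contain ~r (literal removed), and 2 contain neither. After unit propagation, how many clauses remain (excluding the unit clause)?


Satisfied (removed): 3
Shortened (remain): 0
Unchanged (remain): 2
Remaining = 0 + 2 = 2

2


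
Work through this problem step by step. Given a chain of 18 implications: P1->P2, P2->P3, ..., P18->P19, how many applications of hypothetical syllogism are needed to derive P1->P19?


With 18 implications in a chain connecting 19 propositions:
P1->P2, P2->P3, ..., P18->P19
Steps needed = (number of implications) - 1 = 18 - 1 = 17

17


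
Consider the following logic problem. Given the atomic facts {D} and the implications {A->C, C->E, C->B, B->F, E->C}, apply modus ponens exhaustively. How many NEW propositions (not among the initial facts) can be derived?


Initial facts: {D}
Apply modus ponens to closure:
  (no implication fires)
Final known: {D}
New propositions: {(none)}
Count = 0

0


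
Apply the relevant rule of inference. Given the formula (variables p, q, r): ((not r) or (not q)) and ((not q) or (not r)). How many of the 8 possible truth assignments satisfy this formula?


Evaluate all 8 assignments for p, q, r:
p=0, q=0, r=0: 1
p=0, q=0, r=1: 1
p=0, q=1, r=0: 1
p=0, q=1, r=1: 0
p=1, q=0, r=0: 1
p=1, q=0, r=1: 1
p=1, q=1, r=0: 1
p=1, q=1, r=1: 0
Satisfying count = 6

6


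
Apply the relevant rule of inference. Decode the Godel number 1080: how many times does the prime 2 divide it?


Factorize 1080 by dividing by 2 repeatedly.
Division steps: 2 divides 1080 exactly 3 time(s).
Exponent of 2 = 3

3


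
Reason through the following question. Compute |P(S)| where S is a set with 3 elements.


The power set of a set with n elements has 2^n elements.
|P(S)| = 2^3 = 8

8


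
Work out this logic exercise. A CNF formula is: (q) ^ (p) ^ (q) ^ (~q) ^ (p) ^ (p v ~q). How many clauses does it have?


A CNF formula is a conjunction of clauses.
Clauses are separated by ^.
Counting the conjuncts: 6 clauses.

6


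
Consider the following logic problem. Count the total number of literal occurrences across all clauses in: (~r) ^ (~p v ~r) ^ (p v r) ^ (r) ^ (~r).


Counting literals in each clause:
Clause 1: 1 literal(s)
Clause 2: 2 literal(s)
Clause 3: 2 literal(s)
Clause 4: 1 literal(s)
Clause 5: 1 literal(s)
Total = 7

7


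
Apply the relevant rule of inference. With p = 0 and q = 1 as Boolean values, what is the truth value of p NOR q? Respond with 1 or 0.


p = 0, q = 1
Operation: p NOR q
Evaluate: 0 NOR 1 = 0

0


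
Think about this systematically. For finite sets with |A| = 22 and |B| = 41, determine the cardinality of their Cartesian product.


The Cartesian product A x B contains all ordered pairs (a, b).
|A x B| = |A| * |B| = 22 * 41 = 902

902


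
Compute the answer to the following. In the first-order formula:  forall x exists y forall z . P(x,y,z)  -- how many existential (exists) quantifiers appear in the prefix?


Quantifier prefix: forall x exists y forall z
Mark each quantifier type:
  U E U
Universal count = 2, Existential count = 1
Asked for existential (exists) quantifiers: 1

1


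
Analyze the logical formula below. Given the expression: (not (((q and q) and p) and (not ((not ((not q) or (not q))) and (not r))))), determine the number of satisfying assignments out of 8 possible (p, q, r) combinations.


Check all 8 assignments:
p=0, q=0, r=0: 1
p=0, q=0, r=1: 1
p=0, q=1, r=0: 1
p=0, q=1, r=1: 1
p=1, q=0, r=0: 1
p=1, q=0, r=1: 1
p=1, q=1, r=0: 1
p=1, q=1, r=1: 0
Count of True = 7

7


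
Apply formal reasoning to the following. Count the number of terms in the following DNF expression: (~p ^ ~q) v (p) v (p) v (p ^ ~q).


A DNF formula is a disjunction of terms (conjunctions).
Terms are separated by v.
Counting the disjuncts: 4 terms.

4


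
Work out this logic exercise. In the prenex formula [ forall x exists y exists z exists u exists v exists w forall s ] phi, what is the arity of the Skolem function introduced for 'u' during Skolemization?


Quantifier prefix: forall x exists y exists z exists u exists v exists w forall s
'u' is existentially quantified at position 4.
Universal variables preceding it: x
Skolem function arity = 1

1


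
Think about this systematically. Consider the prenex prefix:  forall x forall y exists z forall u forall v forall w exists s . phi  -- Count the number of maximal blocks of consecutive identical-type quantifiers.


Quantifier-type sequence: A A E A A A E  (A=forall, E=exists)
Group into maximal same-type runs:
  Ax2 | Ex1 | Ax3 | Ex1
Number of blocks = 4

4


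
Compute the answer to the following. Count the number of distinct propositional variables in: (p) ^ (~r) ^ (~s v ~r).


Identify each variable that appears in the formula.
Variables found: p, r, s
Count = 3

3


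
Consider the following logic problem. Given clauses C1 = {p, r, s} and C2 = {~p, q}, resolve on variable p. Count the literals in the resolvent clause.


Remove p from C1 and ~p from C2.
C1 remainder: {r, s}
C2 remainder: {q}
Union (resolvent): {q, r, s}
Resolvent has 3 literal(s).

3


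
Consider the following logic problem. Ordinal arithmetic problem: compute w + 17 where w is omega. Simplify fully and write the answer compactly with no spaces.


Compute w + 17.
Ordinal + is associative but NOT commutative; for finite n>0, n + w = w but w + n stays w+n.
w + 17 is already in normal form (a successor ordinal beyond w).
Result = w+17

w+17


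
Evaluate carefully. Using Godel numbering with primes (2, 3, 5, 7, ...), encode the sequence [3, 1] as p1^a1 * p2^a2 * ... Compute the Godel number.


Encode each element as an exponent of the corresponding prime:
  2^3 = 8
  3^1 = 3
Product = 8 * 3 = 24

24


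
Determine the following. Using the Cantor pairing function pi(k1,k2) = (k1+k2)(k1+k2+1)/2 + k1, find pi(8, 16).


k1 + k2 = 24
(k1+k2)(k1+k2+1)/2 = 24 * 25 / 2 = 300
pi = 300 + 8 = 308

308


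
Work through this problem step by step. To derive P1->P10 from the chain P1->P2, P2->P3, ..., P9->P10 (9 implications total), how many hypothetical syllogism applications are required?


With 9 implications in a chain connecting 10 propositions:
P1->P2, P2->P3, ..., P9->P10
Steps needed = (number of implications) - 1 = 9 - 1 = 8

8


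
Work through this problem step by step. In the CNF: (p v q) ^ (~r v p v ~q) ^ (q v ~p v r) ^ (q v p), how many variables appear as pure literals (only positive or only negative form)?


Check each variable for pure literal status:
p: mixed (not pure)
q: mixed (not pure)
r: mixed (not pure)
Pure literal count = 0

0


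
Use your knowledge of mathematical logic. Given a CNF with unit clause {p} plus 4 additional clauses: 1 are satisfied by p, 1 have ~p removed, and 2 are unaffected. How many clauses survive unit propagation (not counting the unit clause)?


Satisfied (removed): 1
Shortened (remain): 1
Unchanged (remain): 2
Remaining = 1 + 2 = 3

3


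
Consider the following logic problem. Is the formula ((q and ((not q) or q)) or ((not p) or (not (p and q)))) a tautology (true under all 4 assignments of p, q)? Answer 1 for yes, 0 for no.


Check all 4 assignments:
p=0, q=0: 1
p=0, q=1: 1
p=1, q=0: 1
p=1, q=1: 1
Satisfying count = 4/4.
Tautology iff count = 4: yes.

1


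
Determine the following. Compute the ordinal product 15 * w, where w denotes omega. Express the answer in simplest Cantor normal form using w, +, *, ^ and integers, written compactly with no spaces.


Compute 15 * w.
Ordinal * is associative and left-distributive over +, but NOT commutative; for finite n>1, n*w = w but w*n stays w*n.
For finite n>0, n * w = sup{n*k : k<w} = w. So 15 * w = w.
Result = w

w


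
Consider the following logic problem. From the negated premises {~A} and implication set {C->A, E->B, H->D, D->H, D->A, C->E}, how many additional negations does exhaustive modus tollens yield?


Initial negated facts: {~A}
Apply modus tollens to closure:
  ~A and C->A  =>  ~C
  ~A and D->A  =>  ~D
  ~D and H->D  =>  ~H
Final negated: {~A, ~C, ~D, ~H}
New negations: {~C, ~D, ~H}
Count = 3

3


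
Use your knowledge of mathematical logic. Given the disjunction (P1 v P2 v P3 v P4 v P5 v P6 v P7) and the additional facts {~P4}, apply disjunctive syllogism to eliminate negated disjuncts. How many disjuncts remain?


Original disjuncts (7): P1, P2, P3, P4, P5, P6, P7
Negated (eliminate): ~P4
Remaining disjuncts: P1, P2, P3, P5, P6, P7
Count = 7 - 1 = 6

6


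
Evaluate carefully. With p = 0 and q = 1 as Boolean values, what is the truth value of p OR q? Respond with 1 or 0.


p = 0, q = 1
Operation: p OR q
Evaluate: 0 OR 1 = 1

1


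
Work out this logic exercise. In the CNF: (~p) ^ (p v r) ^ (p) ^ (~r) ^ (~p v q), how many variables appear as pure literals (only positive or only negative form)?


Check each variable for pure literal status:
p: mixed (not pure)
q: pure positive
r: mixed (not pure)
Pure literal count = 1

1


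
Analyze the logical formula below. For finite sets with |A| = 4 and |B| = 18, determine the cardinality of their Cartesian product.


The Cartesian product A x B contains all ordered pairs (a, b).
|A x B| = |A| * |B| = 4 * 18 = 72

72


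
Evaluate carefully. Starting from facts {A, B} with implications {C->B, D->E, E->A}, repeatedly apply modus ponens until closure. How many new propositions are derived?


Initial facts: {A, B}
Apply modus ponens to closure:
  (no implication fires)
Final known: {A, B}
New propositions: {(none)}
Count = 0

0


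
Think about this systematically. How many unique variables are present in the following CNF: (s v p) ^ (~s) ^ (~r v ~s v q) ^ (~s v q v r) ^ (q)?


Identify each variable that appears in the formula.
Variables found: p, q, r, s
Count = 4

4


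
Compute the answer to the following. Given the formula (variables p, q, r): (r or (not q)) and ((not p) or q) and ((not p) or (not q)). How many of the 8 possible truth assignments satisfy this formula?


Evaluate all 8 assignments for p, q, r:
p=0, q=0, r=0: 1
p=0, q=0, r=1: 1
p=0, q=1, r=0: 0
p=0, q=1, r=1: 1
p=1, q=0, r=0: 0
p=1, q=0, r=1: 0
p=1, q=1, r=0: 0
p=1, q=1, r=1: 0
Satisfying count = 3

3


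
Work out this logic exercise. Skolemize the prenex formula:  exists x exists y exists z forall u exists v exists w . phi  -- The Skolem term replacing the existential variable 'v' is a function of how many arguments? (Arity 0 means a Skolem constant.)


Quantifier prefix: exists x exists y exists z forall u exists v exists w
'v' is existentially quantified at position 5.
Universal variables preceding it: u
Skolem function arity = 1

1


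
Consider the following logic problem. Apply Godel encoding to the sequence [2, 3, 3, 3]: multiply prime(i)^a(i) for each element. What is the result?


Encode each element as an exponent of the corresponding prime:
  2^2 = 4
  3^3 = 27
  5^3 = 125
  7^3 = 343
Product = 4 * 27 * 125 * 343 = 4630500

4630500


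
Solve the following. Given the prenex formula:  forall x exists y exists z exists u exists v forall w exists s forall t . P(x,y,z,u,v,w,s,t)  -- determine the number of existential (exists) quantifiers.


Quantifier prefix: forall x exists y exists z exists u exists v forall w exists s forall t
Mark each quantifier type:
  U E E E E U E U
Universal count = 3, Existential count = 5
Asked for existential (exists) quantifiers: 5

5
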